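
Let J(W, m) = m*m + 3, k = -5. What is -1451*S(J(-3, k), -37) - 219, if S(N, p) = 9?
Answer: -13278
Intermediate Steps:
J(W, m) = 3 + m**2 (J(W, m) = m**2 + 3 = 3 + m**2)
-1451*S(J(-3, k), -37) - 219 = -1451*9 - 219 = -13059 - 219 = -13278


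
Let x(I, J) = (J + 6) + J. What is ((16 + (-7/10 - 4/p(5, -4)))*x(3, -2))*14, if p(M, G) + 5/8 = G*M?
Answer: 71582/165 ≈ 433.83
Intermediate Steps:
x(I, J) = 6 + 2*J (x(I, J) = (6 + J) + J = 6 + 2*J)
p(M, G) = -5/8 + G*M
((16 + (-7/10 - 4/p(5, -4)))*x(3, -2))*14 = ((16 + (-7/10 - 4/(-5/8 - 4*5)))*(6 + 2*(-2)))*14 = ((16 + (-7*⅒ - 4/(-5/8 - 20)))*(6 - 4))*14 = ((16 + (-7/10 - 4/(-165/8)))*2)*14 = ((16 + (-7/10 - 4*(-8/165)))*2)*14 = ((16 + (-7/10 + 32/165))*2)*14 = ((16 - 167/330)*2)*14 = ((5113/330)*2)*14 = (5113/165)*14 = 71582/165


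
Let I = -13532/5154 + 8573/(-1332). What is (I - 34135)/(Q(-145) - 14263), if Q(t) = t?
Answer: 39067225691/16485460704 ≈ 2.3698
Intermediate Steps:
I = -10368311/1144188 (I = -13532*1/5154 + 8573*(-1/1332) = -6766/2577 - 8573/1332 = -10368311/1144188 ≈ -9.0617)
(I - 34135)/(Q(-145) - 14263) = (-10368311/1144188 - 34135)/(-145 - 14263) = -39067225691/1144188/(-14408) = -39067225691/1144188*(-1/14408) = 39067225691/16485460704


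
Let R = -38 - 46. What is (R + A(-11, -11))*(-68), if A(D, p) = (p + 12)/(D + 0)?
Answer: 62900/11 ≈ 5718.2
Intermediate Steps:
A(D, p) = (12 + p)/D
R = -84
(R + A(-11, -11))*(-68) = (-84 + (12 - 11)/(-11))*(-68) = (-84 - 1/11*1)*(-68) = (-84 - 1/11)*(-68) = -925/11*(-68) = 62900/11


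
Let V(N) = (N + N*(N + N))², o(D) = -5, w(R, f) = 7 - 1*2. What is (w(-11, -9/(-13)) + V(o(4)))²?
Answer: 4120900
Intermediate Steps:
w(R, f) = 5 (w(R, f) = 7 - 2 = 5)
V(N) = (N + 2*N²)² (V(N) = (N + N*(2*N))² = (N + 2*N²)²)
(w(-11, -9/(-13)) + V(o(4)))² = (5 + (-5)²*(1 + 2*(-5))²)² = (5 + 25*(1 - 10)²)² = (5 + 25*(-9)²)² = (5 + 25*81)² = (5 + 2025)² = 2030² = 4120900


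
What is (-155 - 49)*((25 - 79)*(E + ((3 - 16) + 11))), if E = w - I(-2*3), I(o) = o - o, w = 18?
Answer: 176256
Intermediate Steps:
I(o) = 0
E = 18 (E = 18 - 1*0 = 18 + 0 = 18)
(-155 - 49)*((25 - 79)*(E + ((3 - 16) + 11))) = (-155 - 49)*((25 - 79)*(18 + ((3 - 16) + 11))) = -(-11016)*(18 + (-13 + 11)) = -(-11016)*(18 - 2) = -(-11016)*16 = -204*(-864) = 176256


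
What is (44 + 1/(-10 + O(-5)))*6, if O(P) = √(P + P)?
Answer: 2898/11 - 3*I*√10/55 ≈ 263.45 - 0.17249*I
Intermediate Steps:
O(P) = √2*√P (O(P) = √(2*P) = √2*√P)
(44 + 1/(-10 + O(-5)))*6 = (44 + 1/(-10 + √2*√(-5)))*6 = (44 + 1/(-10 + √2*(I*√5)))*6 = (44 + 1/(-10 + I*√10))*6 = 264 + 6/(-10 + I*√10)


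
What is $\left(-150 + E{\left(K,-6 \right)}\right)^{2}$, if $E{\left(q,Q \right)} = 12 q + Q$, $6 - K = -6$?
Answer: $144$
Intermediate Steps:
$K = 12$ ($K = 6 - -6 = 6 + 6 = 12$)
$E{\left(q,Q \right)} = Q + 12 q$
$\left(-150 + E{\left(K,-6 \right)}\right)^{2} = \left(-150 + \left(-6 + 12 \cdot 12\right)\right)^{2} = \left(-150 + \left(-6 + 144\right)\right)^{2} = \left(-150 + 138\right)^{2} = \left(-12\right)^{2} = 144$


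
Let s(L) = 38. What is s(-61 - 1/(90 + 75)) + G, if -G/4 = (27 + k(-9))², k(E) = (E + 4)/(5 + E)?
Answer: -12617/4 ≈ -3154.3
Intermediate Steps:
k(E) = (4 + E)/(5 + E)
G = -12769/4 (G = -4*(27 + (4 - 9)/(5 - 9))² = -4*(27 - 5/(-4))² = -4*(27 - ¼*(-5))² = -4*(27 + 5/4)² = -4*(113/4)² = -4*12769/16 = -12769/4 ≈ -3192.3)
s(-61 - 1/(90 + 75)) + G = 38 - 12769/4 = -12617/4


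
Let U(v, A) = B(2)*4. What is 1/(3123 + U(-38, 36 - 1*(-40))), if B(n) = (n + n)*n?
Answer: 1/3155 ≈ 0.00031696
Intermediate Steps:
B(n) = 2*n**2 (B(n) = (2*n)*n = 2*n**2)
U(v, A) = 32 (U(v, A) = (2*2**2)*4 = (2*4)*4 = 8*4 = 32)
1/(3123 + U(-38, 36 - 1*(-40))) = 1/(3123 + 32) = 1/3155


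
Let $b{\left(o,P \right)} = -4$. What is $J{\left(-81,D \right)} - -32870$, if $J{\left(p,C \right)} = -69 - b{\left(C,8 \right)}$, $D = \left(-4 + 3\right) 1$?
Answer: $32805$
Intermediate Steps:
$D = -1$ ($D = \left(-1\right) 1 = -1$)
$J{\left(p,C \right)} = -65$ ($J{\left(p,C \right)} = -69 - -4 = -69 + 4 = -65$)
$J{\left(-81,D \right)} - -32870 = -65 - -32870 = -65 + 32870 = 32805$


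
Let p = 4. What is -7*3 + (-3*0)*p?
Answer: -21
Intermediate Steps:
-7*3 + (-3*0)*p = -7*3 - 3*0*4 = -21 + 0*4 = -21 + 0 = -21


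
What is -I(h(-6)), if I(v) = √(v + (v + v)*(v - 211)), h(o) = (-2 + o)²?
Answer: -8*I*√293 ≈ -136.94*I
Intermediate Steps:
I(v) = √(v + 2*v*(-211 + v)) (I(v) = √(v + (2*v)*(-211 + v)) = √(v + 2*v*(-211 + v)))
-I(h(-6)) = -√((-2 - 6)²*(-421 + 2*(-2 - 6)²)) = -√((-8)²*(-421 + 2*(-8)²)) = -√(64*(-421 + 2*64)) = -√(64*(-421 + 128)) = -√(64*(-293)) = -√(-18752) = -8*I*√293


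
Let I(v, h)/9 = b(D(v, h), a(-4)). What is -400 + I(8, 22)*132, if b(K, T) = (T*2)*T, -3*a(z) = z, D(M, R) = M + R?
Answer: 3824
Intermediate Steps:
a(z) = -z/3
b(K, T) = 2*T**2 (b(K, T) = (2*T)*T = 2*T**2)
I(v, h) = 32 (I(v, h) = 9*(2*(-1/3*(-4))**2) = 9*(2*(4/3)**2) = 9*(2*(16/9)) = 9*(32/9) = 32)
-400 + I(8, 22)*132 = -400 + 32*132 = -400 + 4224 = 3824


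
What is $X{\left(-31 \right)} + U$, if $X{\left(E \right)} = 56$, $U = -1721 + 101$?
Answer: $-1564$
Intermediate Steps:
$U = -1620$
$X{\left(-31 \right)} + U = 56 - 1620 = -1564$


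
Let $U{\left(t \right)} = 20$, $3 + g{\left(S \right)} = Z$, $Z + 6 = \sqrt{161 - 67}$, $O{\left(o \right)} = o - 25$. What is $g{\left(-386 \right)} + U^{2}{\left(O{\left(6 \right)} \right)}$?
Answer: $391 + \sqrt{94} \approx 400.7$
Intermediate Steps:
$O{\left(o \right)} = -25 + o$ ($O{\left(o \right)} = o - 25 = -25 + o$)
$Z = -6 + \sqrt{94}$ ($Z = -6 + \sqrt{161 - 67} = -6 + \sqrt{94} \approx 3.6954$)
$g{\left(S \right)} = -9 + \sqrt{94}$ ($g{\left(S \right)} = -3 - \left(6 - \sqrt{94}\right) = -9 + \sqrt{94}$)
$g{\left(-386 \right)} + U^{2}{\left(O{\left(6 \right)} \right)} = \left(-9 + \sqrt{94}\right) + 20^{2} = \left(-9 + \sqrt{94}\right) + 400 = 391 + \sqrt{94}$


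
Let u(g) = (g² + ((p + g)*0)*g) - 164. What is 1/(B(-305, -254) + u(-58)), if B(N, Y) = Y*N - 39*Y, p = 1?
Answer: 1/90576 ≈ 1.1040e-5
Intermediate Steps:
B(N, Y) = -39*Y + N*Y (B(N, Y) = N*Y - 39*Y = -39*Y + N*Y)
u(g) = -164 + g² (u(g) = (g² + ((1 + g)*0)*g) - 164 = (g² + 0*g) - 164 = (g² + 0) - 164 = g² - 164 = -164 + g²)
1/(B(-305, -254) + u(-58)) = 1/(-254*(-39 - 305) + (-164 + (-58)²)) = 1/(-254*(-344) + (-164 + 3364)) = 1/(87376 + 3200) = 1/90576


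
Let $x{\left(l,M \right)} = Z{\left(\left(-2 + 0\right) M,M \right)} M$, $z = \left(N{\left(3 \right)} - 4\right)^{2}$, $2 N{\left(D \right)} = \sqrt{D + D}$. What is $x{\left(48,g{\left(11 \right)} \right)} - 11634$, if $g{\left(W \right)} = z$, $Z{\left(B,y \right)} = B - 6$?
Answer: $- \frac{25087}{2} + 304 \sqrt{6} \approx -11799.0$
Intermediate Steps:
$N{\left(D \right)} = \frac{\sqrt{2} \sqrt{D}}{2}$ ($N{\left(D \right)} = \frac{\sqrt{D + D}}{2} = \frac{\sqrt{2 D}}{2} = \frac{\sqrt{2} \sqrt{D}}{2}$)
$Z{\left(B,y \right)} = -6 + B$
$z = \left(-4 + \frac{\sqrt{6}}{2}\right)^{2}$ ($z = \left(\frac{\sqrt{2} \sqrt{3}}{2} - 4\right)^{2} = \left(\frac{\sqrt{6}}{2} - 4\right)^{2} = \left(-4 + \frac{\sqrt{6}}{2}\right)^{2} \approx 7.702$)
$g{\left(W \right)} = \frac{\left(8 - \sqrt{6}\right)^{2}}{4}$
$x{\left(l,M \right)} = M \left(-6 - 2 M\right)$ ($x{\left(l,M \right)} = \left(-6 + \left(-2 + 0\right) M\right) M = \left(-6 - 2 M\right) M = M \left(-6 - 2 M\right)$)
$x{\left(48,g{\left(11 \right)} \right)} - 11634 = - 2 \frac{\left(8 - \sqrt{6}\right)^{2}}{4} \left(3 + \frac{\left(8 - \sqrt{6}\right)^{2}}{4}\right) - 11634 = - \frac{\left(8 - \sqrt{6}\right)^{2} \left(3 + \frac{\left(8 - \sqrt{6}\right)^{2}}{4}\right)}{2} - 11634 = -11634 - \frac{\left(8 - \sqrt{6}\right)^{2} \left(3 + \frac{\left(8 - \sqrt{6}\right)^{2}}{4}\right)}{2}$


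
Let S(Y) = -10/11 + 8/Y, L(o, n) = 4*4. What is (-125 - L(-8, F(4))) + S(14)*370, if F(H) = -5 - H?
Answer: -20477/77 ≈ -265.94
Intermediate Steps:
L(o, n) = 16
S(Y) = -10/11 + 8/Y (S(Y) = -10*1/11 + 8/Y = -10/11 + 8/Y)
(-125 - L(-8, F(4))) + S(14)*370 = (-125 - 1*16) + (-10/11 + 8/14)*370 = (-125 - 16) + (-10/11 + 8*(1/14))*370 = -141 + (-10/11 + 4/7)*370 = -141 - 26/77*370 = -141 - 9620/77 = -20477/77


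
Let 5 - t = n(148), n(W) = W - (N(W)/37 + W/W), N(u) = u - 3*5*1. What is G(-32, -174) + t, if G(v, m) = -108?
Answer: -9117/37 ≈ -246.41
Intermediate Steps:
N(u) = -15 + u (N(u) = u - 15*1 = u - 15 = -15 + u)
n(W) = -22/37 + 36*W/37 (n(W) = W - ((-15 + W)/37 + W/W) = W - ((-15 + W)*(1/37) + 1) = W - ((-15/37 + W/37) + 1) = W - (22/37 + W/37) = W + (-22/37 - W/37) = -22/37 + 36*W/37)
t = -5121/37 (t = 5 - (-22/37 + (36/37)*148) = 5 - (-22/37 + 144) = 5 - 1*5306/37 = 5 - 5306/37 = -5121/37 ≈ -138.41)
G(-32, -174) + t = -108 - 5121/37 = -9117/37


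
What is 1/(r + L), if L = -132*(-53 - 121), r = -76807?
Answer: -1/53839 ≈ -1.8574e-5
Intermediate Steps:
L = 22968 (L = -132*(-174) = 22968)
1/(r + L) = 1/(-76807 + 22968) = 1/(-53839) = -1/53839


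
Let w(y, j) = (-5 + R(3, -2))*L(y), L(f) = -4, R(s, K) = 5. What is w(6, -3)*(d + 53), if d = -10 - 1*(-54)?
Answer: 0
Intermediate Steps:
d = 44 (d = -10 + 54 = 44)
w(y, j) = 0 (w(y, j) = (-5 + 5)*(-4) = 0*(-4) = 0)
w(6, -3)*(d + 53) = 0*(44 + 53) = 0*97 = 0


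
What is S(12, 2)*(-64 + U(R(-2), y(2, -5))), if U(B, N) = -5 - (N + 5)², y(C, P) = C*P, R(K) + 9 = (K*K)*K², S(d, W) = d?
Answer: -1128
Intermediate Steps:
R(K) = -9 + K⁴ (R(K) = -9 + (K*K)*K² = -9 + K²*K² = -9 + K⁴)
U(B, N) = -5 - (5 + N)²
S(12, 2)*(-64 + U(R(-2), y(2, -5))) = 12*(-64 + (-5 - (5 + 2*(-5))²)) = 12*(-64 + (-5 - (5 - 10)²)) = 12*(-64 + (-5 - 1*(-5)²)) = 12*(-64 + (-5 - 1*25)) = 12*(-64 + (-5 - 25)) = 12*(-64 - 30) = 12*(-94) = -1128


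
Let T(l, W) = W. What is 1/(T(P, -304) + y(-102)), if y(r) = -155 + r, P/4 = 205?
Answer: -1/561 ≈ -0.0017825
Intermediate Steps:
P = 820 (P = 4*205 = 820)
1/(T(P, -304) + y(-102)) = 1/(-304 + (-155 - 102)) = 1/(-304 - 257) = 1/(-561) = -1/561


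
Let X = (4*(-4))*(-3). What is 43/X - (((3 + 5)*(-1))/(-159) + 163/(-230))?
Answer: 151567/97520 ≈ 1.5542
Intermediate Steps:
X = 48 (X = -16*(-3) = 48)
43/X - (((3 + 5)*(-1))/(-159) + 163/(-230)) = 43/48 - (((3 + 5)*(-1))/(-159) + 163/(-230)) = 43*(1/48) - ((8*(-1))*(-1/159) + 163*(-1/230)) = 43/48 - (-8*(-1/159) - 163/230) = 43/48 - (8/159 - 163/230) = 43/48 - 1*(-24077/36570) = 43/48 + 24077/36570 = 151567/97520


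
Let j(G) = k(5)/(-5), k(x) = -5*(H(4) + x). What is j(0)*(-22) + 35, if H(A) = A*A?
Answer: -427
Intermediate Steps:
H(A) = A²
k(x) = -80 - 5*x (k(x) = -5*(4² + x) = -5*(16 + x) = -80 - 5*x)
j(G) = 21 (j(G) = (-80 - 5*5)/(-5) = (-80 - 25)*(-⅕) = -105*(-⅕) = 21)
j(0)*(-22) + 35 = 21*(-22) + 35 = -462 + 35 = -427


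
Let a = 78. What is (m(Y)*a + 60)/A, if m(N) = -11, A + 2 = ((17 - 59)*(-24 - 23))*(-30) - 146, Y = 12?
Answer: 399/29684 ≈ 0.013442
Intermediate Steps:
A = -59368 (A = -2 + (((17 - 59)*(-24 - 23))*(-30) - 146) = -2 + (-42*(-47)*(-30) - 146) = -2 + (1974*(-30) - 146) = -2 + (-59220 - 146) = -2 - 59366 = -59368)
(m(Y)*a + 60)/A = (-11*78 + 60)/(-59368) = (-858 + 60)*(-1/59368) = -798*(-1/59368) = 399/29684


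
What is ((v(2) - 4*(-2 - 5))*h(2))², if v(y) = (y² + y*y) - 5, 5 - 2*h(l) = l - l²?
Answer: 47089/4 ≈ 11772.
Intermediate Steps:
h(l) = 5/2 + l²/2 - l/2 (h(l) = 5/2 - (l - l²)/2 = 5/2 + (l²/2 - l/2) = 5/2 + l²/2 - l/2)
v(y) = -5 + 2*y² (v(y) = (y² + y²) - 5 = 2*y² - 5 = -5 + 2*y²)
((v(2) - 4*(-2 - 5))*h(2))² = (((-5 + 2*2²) - 4*(-2 - 5))*(5/2 + (½)*2² - ½*2))² = (((-5 + 2*4) - 4*(-7))*(5/2 + (½)*4 - 1))² = (((-5 + 8) + 28)*(5/2 + 2 - 1))² = ((3 + 28)*(7/2))² = (31*(7/2))² = (217/2)² = 47089/4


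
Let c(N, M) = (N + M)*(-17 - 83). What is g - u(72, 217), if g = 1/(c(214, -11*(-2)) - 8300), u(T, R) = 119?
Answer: -3796101/31900 ≈ -119.00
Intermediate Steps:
c(N, M) = -100*M - 100*N (c(N, M) = (M + N)*(-100) = -100*M - 100*N)
g = -1/31900 (g = 1/((-(-1100)*(-2) - 100*214) - 8300) = 1/((-100*22 - 21400) - 8300) = 1/((-2200 - 21400) - 8300) = 1/(-23600 - 8300) = 1/(-31900) = -1/31900 ≈ -3.1348e-5)
g - u(72, 217) = -1/31900 - 1*119 = -1/31900 - 119 = -3796101/31900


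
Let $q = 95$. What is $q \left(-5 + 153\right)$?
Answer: $14060$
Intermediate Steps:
$q \left(-5 + 153\right) = 95 \left(-5 + 153\right) = 95 \cdot 148 = 14060$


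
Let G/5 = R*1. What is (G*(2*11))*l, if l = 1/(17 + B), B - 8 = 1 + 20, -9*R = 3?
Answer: -55/69 ≈ -0.79710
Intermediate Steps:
R = -⅓ (R = -⅑*3 = -⅓ ≈ -0.33333)
B = 29 (B = 8 + (1 + 20) = 8 + 21 = 29)
G = -5/3 (G = 5*(-⅓*1) = 5*(-⅓) = -5/3 ≈ -1.6667)
l = 1/46 (l = 1/(17 + 29) = 1/46 ≈ 0.021739)
(G*(2*11))*l = -10*11/3*(1/46) = -5/3*22*(1/46) = -110/3*1/46 = -55/69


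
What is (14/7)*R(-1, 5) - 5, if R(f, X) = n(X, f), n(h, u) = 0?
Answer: -5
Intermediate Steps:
R(f, X) = 0
(14/7)*R(-1, 5) - 5 = (14/7)*0 - 5 = (14*(⅐))*0 - 5 = 2*0 - 5 = 0 - 5 = -5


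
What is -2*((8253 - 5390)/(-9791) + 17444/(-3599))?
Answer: 362196282/35237809 ≈ 10.279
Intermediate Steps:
-2*((8253 - 5390)/(-9791) + 17444/(-3599)) = -2*(2863*(-1/9791) + 17444*(-1/3599)) = -2*(-2863/9791 - 17444/3599) = -2*(-181098141/35237809) = 362196282/35237809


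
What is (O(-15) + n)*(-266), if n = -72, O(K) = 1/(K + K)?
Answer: 287413/15 ≈ 19161.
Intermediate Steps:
O(K) = 1/(2*K)
(O(-15) + n)*(-266) = ((½)/(-15) - 72)*(-266) = ((½)*(-1/15) - 72)*(-266) = (-1/30 - 72)*(-266) = -2161/30*(-266) = 287413/15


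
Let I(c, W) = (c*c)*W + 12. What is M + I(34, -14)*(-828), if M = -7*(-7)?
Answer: 13390465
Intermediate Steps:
M = 49
I(c, W) = 12 + W*c² (I(c, W) = c²*W + 12 = W*c² + 12 = 12 + W*c²)
M + I(34, -14)*(-828) = 49 + (12 - 14*34²)*(-828) = 49 + (12 - 14*1156)*(-828) = 49 + (12 - 16184)*(-828) = 49 - 16172*(-828) = 49 + 13390416 = 13390465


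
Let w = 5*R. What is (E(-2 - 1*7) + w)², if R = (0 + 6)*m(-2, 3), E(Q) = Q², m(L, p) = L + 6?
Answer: 40401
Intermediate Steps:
m(L, p) = 6 + L
R = 24 (R = (0 + 6)*(6 - 2) = 6*4 = 24)
w = 120 (w = 5*24 = 120)
(E(-2 - 1*7) + w)² = ((-2 - 1*7)² + 120)² = ((-2 - 7)² + 120)² = ((-9)² + 120)² = (81 + 120)² = 201² = 40401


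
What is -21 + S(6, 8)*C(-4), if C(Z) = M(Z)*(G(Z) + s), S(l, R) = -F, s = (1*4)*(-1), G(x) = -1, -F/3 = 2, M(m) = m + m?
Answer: 219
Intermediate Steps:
M(m) = 2*m
F = -6 (F = -3*2 = -6)
s = -4 (s = 4*(-1) = -4)
S(l, R) = 6 (S(l, R) = -1*(-6) = 6)
C(Z) = -10*Z (C(Z) = (2*Z)*(-1 - 4) = (2*Z)*(-5) = -10*Z)
-21 + S(6, 8)*C(-4) = -21 + 6*(-10*(-4)) = -21 + 6*40 = -21 + 240 = 219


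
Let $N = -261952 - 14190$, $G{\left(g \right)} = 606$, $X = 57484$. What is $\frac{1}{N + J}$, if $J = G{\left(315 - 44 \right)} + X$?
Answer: $- \frac{1}{218052} \approx -4.5861 \cdot 10^{-6}$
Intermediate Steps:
$N = -276142$
$J = 58090$ ($J = 606 + 57484 = 58090$)
$\frac{1}{N + J} = \frac{1}{-276142 + 58090} = \frac{1}{-218052} = - \frac{1}{218052}$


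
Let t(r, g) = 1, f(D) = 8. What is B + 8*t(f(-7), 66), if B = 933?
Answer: 941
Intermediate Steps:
B + 8*t(f(-7), 66) = 933 + 8*1 = 933 + 8 = 941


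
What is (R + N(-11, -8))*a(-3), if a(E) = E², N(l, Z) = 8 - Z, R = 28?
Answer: 396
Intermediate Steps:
(R + N(-11, -8))*a(-3) = (28 + (8 - 1*(-8)))*(-3)² = (28 + (8 + 8))*9 = (28 + 16)*9 = 44*9 = 396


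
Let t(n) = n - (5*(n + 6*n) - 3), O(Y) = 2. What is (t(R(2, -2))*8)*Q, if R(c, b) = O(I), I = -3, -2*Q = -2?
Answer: -520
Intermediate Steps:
Q = 1 (Q = -1/2*(-2) = 1)
R(c, b) = 2
t(n) = 3 - 34*n (t(n) = n - (5*(7*n) - 3) = n - (35*n - 3) = n - (-3 + 35*n) = n + (3 - 35*n) = 3 - 34*n)
(t(R(2, -2))*8)*Q = ((3 - 34*2)*8)*1 = ((3 - 68)*8)*1 = -65*8*1 = -520*1 = -520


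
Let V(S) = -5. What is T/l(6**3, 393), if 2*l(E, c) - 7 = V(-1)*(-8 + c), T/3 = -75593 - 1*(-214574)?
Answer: -416943/959 ≈ -434.77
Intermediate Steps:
T = 416943 (T = 3*(-75593 - 1*(-214574)) = 3*(-75593 + 214574) = 3*138981 = 416943)
l(E, c) = 47/2 - 5*c/2 (l(E, c) = 7/2 + (-5*(-8 + c))/2 = 7/2 + (40 - 5*c)/2 = 7/2 + (20 - 5*c/2) = 47/2 - 5*c/2)
T/l(6**3, 393) = 416943/(47/2 - 5/2*393) = 416943/(47/2 - 1965/2) = 416943/(-959) = 416943*(-1/959) = -416943/959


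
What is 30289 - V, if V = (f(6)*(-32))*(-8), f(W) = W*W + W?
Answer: 19537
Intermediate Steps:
f(W) = W + W² (f(W) = W² + W = W + W²)
V = 10752 (V = ((6*(1 + 6))*(-32))*(-8) = ((6*7)*(-32))*(-8) = (42*(-32))*(-8) = -1344*(-8) = 10752)
30289 - V = 30289 - 1*10752 = 30289 - 10752 = 19537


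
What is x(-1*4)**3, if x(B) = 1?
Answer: 1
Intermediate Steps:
x(-1*4)**3 = 1**3 = 1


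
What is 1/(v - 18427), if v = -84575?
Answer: -1/103002 ≈ -9.7085e-6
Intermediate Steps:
1/(v - 18427) = 1/(-84575 - 18427) = 1/(-103002) = -1/103002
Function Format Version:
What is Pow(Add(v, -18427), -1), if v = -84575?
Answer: Rational(-1, 103002) ≈ -9.7085e-6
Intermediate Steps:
Pow(Add(v, -18427), -1) = Pow(Add(-84575, -18427), -1) = Pow(-103002, -1) = Rational(-1, 103002)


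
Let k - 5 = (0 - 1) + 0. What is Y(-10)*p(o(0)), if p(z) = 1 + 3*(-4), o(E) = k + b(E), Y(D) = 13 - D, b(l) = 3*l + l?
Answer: -253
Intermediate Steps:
b(l) = 4*l
k = 4 (k = 5 + ((0 - 1) + 0) = 5 + (-1 + 0) = 5 - 1 = 4)
o(E) = 4 + 4*E
p(z) = -11 (p(z) = 1 - 12 = -11)
Y(-10)*p(o(0)) = (13 - 1*(-10))*(-11) = (13 + 10)*(-11) = 23*(-11) = -253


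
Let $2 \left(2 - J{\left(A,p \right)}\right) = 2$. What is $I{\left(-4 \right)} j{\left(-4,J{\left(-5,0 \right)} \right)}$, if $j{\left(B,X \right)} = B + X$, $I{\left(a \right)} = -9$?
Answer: $27$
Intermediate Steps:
$J{\left(A,p \right)} = 1$ ($J{\left(A,p \right)} = 2 - 1 = 1$)
$I{\left(-4 \right)} j{\left(-4,J{\left(-5,0 \right)} \right)} = - 9 \left(-4 + 1\right) = \left(-9\right) \left(-3\right) = 27$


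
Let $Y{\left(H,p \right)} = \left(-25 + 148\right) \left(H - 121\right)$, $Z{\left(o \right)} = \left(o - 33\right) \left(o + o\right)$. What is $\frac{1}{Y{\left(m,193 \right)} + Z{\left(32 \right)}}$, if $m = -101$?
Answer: $- \frac{1}{27370} \approx -3.6536 \cdot 10^{-5}$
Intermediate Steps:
$Z{\left(o \right)} = 2 o \left(-33 + o\right)$ ($Z{\left(o \right)} = \left(-33 + o\right) 2 o = 2 o \left(-33 + o\right)$)
$Y{\left(H,p \right)} = -14883 + 123 H$ ($Y{\left(H,p \right)} = 123 \left(-121 + H\right) = -14883 + 123 H$)
$\frac{1}{Y{\left(m,193 \right)} + Z{\left(32 \right)}} = \frac{1}{\left(-14883 + 123 \left(-101\right)\right) + 2 \cdot 32 \left(-33 + 32\right)} = \frac{1}{\left(-14883 - 12423\right) + 2 \cdot 32 \left(-1\right)} = \frac{1}{-27306 - 64} = \frac{1}{-27370} = - \frac{1}{27370}$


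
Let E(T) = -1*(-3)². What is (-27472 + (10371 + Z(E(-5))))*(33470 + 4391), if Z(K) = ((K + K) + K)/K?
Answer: -647347378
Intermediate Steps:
E(T) = -9 (E(T) = -1*9 = -9)
Z(K) = 3 (Z(K) = (2*K + K)/K = (3*K)/K = 3)
(-27472 + (10371 + Z(E(-5))))*(33470 + 4391) = (-27472 + (10371 + 3))*(33470 + 4391) = (-27472 + 10374)*37861 = -17098*37861 = -647347378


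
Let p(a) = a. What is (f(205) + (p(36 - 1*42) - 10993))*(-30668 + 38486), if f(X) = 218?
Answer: -84285858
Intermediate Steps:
(f(205) + (p(36 - 1*42) - 10993))*(-30668 + 38486) = (218 + ((36 - 1*42) - 10993))*(-30668 + 38486) = (218 + ((36 - 42) - 10993))*7818 = (218 + (-6 - 10993))*7818 = (218 - 10999)*7818 = -10781*7818 = -84285858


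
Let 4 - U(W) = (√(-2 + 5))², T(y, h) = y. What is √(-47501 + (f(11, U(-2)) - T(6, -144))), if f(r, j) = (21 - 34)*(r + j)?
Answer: I*√47663 ≈ 218.32*I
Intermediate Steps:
U(W) = 1 (U(W) = 4 - (√(-2 + 5))² = 4 - (√3)² = 4 - 1*3 = 4 - 3 = 1)
f(r, j) = -13*j - 13*r (f(r, j) = -13*(j + r) = -13*j - 13*r)
√(-47501 + (f(11, U(-2)) - T(6, -144))) = √(-47501 + ((-13*1 - 13*11) - 1*6)) = √(-47501 + ((-13 - 143) - 6)) = √(-47501 + (-156 - 6)) = √(-47501 - 162) = √(-47663) = I*√47663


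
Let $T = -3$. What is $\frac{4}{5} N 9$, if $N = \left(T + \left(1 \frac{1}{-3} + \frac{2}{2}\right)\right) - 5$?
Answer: $- \frac{264}{5} \approx -52.8$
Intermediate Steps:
$N = - \frac{22}{3}$ ($N = \left(-3 + \left(1 \frac{1}{-3} + \frac{2}{2}\right)\right) - 5 = \left(-3 + \left(1 \left(- \frac{1}{3}\right) + 2 \cdot \frac{1}{2}\right)\right) - 5 = \left(-3 + \left(- \frac{1}{3} + 1\right)\right) - 5 = \left(-3 + \frac{2}{3}\right) - 5 = - \frac{7}{3} - 5 = - \frac{22}{3} \approx -7.3333$)
$\frac{4}{5} N 9 = \frac{4}{5} \left(- \frac{22}{3}\right) 9 = \left(- \frac{88}{15}\right) 9 = - \frac{264}{5}$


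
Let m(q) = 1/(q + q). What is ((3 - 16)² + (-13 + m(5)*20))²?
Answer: 24964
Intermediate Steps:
m(q) = 1/(2*q)
((3 - 16)² + (-13 + m(5)*20))² = ((3 - 16)² + (-13 + ((½)/5)*20))² = ((-13)² + (-13 + ((½)*(⅕))*20))² = (169 + (-13 + (⅒)*20))² = (169 + (-13 + 2))² = (169 - 11)² = 158² = 24964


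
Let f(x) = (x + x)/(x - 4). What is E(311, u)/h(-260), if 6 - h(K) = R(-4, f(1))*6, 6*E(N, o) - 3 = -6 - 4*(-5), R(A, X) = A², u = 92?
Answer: -17/540 ≈ -0.031482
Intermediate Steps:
f(x) = 2*x/(-4 + x) (f(x) = (2*x)/(-4 + x) = 2*x/(-4 + x))
E(N, o) = 17/6 (E(N, o) = ½ + (-6 - 4*(-5))/6 = ½ + (-6 + 20)/6 = ½ + (⅙)*14 = ½ + 7/3 = 17/6)
h(K) = -90 (h(K) = 6 - (-4)²*6 = 6 - 16*6 = 6 - 1*96 = 6 - 96 = -90)
E(311, u)/h(-260) = (17/6)/(-90) = (17/6)*(-1/90) = -17/540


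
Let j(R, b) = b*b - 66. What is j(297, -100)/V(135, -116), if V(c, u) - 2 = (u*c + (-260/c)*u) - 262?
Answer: -134109/211904 ≈ -0.63288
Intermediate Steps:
j(R, b) = -66 + b**2 (j(R, b) = b**2 - 66 = -66 + b**2)
V(c, u) = -260 + c*u - 260*u/c (V(c, u) = 2 + ((u*c + (-260/c)*u) - 262) = 2 + ((c*u - 260*u/c) - 262) = 2 + (-262 + c*u - 260*u/c) = -260 + c*u - 260*u/c)
j(297, -100)/V(135, -116) = (-66 + (-100)**2)/(-260 + 135*(-116) - 260*(-116)/135) = (-66 + 10000)/(-260 - 15660 - 260*(-116)*1/135) = 9934/(-260 - 15660 + 6032/27) = 9934/(-423808/27) = 9934*(-27/423808) = -134109/211904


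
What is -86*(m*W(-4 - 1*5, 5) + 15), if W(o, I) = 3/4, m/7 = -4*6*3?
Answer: 31218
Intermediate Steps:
m = -504 (m = 7*(-4*6*3) = 7*(-24*3) = 7*(-72) = -504)
W(o, I) = ¾ (W(o, I) = 3*(¼) = ¾)
-86*(m*W(-4 - 1*5, 5) + 15) = -86*(-504*¾ + 15) = -86*(-378 + 15) = -86*(-363) = 31218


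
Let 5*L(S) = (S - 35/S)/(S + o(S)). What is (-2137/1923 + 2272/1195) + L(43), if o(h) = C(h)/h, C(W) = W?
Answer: 426833413/434778762 ≈ 0.98173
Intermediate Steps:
o(h) = 1 (o(h) = h/h = 1)
L(S) = (S - 35/S)/(5*(1 + S)) (L(S) = ((S - 35/S)/(S + 1))/5 = ((S - 35/S)/(1 + S))/5 = (S - 35/S)/(5*(1 + S)))
(-2137/1923 + 2272/1195) + L(43) = (-2137/1923 + 2272/1195) + (⅕)*(-35 + 43²)/(43*(1 + 43)) = (-2137*1/1923 + 2272*(1/1195)) + (⅕)*(1/43)*(-35 + 1849)/44 = (-2137/1923 + 2272/1195) + (⅕)*(1/43)*(1/44)*1814 = 1815341/2297985 + 907/4730 = 426833413/434778762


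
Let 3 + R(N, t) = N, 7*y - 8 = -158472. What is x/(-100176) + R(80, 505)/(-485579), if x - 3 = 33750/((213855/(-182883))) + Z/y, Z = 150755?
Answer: 31649172730527316183/109896116787670536192 ≈ 0.28799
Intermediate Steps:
y = -158464/7 (y = 8/7 + (⅐)*(-158472) = 8/7 - 158472/7 = -158464/7 ≈ -22638.)
R(N, t) = -3 + N
x = -65214103886501/2259221248 (x = 3 + (33750/((213855/(-182883))) + 150755/(-158464/7)) = 3 + (33750/((213855*(-1/182883))) + 150755*(-7/158464)) = 3 + (33750/(-71285/60961) - 1055285/158464) = 3 + (33750*(-60961/71285) - 1055285/158464) = 3 + (-411486750/14257 - 1055285/158464) = 3 - 65220881550245/2259221248 = -65214103886501/2259221248 ≈ -28866.)
x/(-100176) + R(80, 505)/(-485579) = -65214103886501/2259221248/(-100176) + (-3 + 80)/(-485579) = -65214103886501/2259221248*(-1/100176) + 77*(-1/485579) = 65214103886501/226319747739648 - 77/485579 = 31649172730527316183/109896116787670536192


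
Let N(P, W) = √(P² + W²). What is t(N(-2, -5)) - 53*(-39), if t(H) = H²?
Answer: 2096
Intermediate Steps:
t(N(-2, -5)) - 53*(-39) = (√((-2)² + (-5)²))² - 53*(-39) = (√(4 + 25))² + 2067 = (√29)² + 2067 = 29 + 2067 = 2096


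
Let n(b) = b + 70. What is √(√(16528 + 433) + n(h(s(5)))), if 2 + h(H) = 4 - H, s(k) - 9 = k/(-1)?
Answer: √(68 + √16961) ≈ 14.080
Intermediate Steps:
s(k) = 9 - k (s(k) = 9 + k/(-1) = 9 + k*(-1) = 9 - k)
h(H) = 2 - H (h(H) = -2 + (4 - H) = 2 - H)
n(b) = 70 + b
√(√(16528 + 433) + n(h(s(5)))) = √(√(16528 + 433) + (70 + (2 - (9 - 1*5)))) = √(√16961 + (70 + (2 - (9 - 5)))) = √(√16961 + (70 + (2 - 1*4))) = √(√16961 + (70 + (2 - 4))) = √(√16961 + (70 - 2)) = √(√16961 + 68) = √(68 + √16961)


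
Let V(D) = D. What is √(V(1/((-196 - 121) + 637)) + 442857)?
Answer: √708571205/40 ≈ 665.47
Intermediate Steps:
√(V(1/((-196 - 121) + 637)) + 442857) = √(1/((-196 - 121) + 637) + 442857) = √(1/(-317 + 637) + 442857) = √(1/320 + 442857) = √(141714241/320) = √708571205/40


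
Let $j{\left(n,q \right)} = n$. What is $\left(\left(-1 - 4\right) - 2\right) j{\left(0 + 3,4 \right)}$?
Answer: $-21$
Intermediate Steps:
$\left(\left(-1 - 4\right) - 2\right) j{\left(0 + 3,4 \right)} = \left(\left(-1 - 4\right) - 2\right) \left(0 + 3\right) = \left(-5 - 2\right) 3 = \left(-7\right) 3 = -21$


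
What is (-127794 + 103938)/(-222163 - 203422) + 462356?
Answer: 196771802116/425585 ≈ 4.6236e+5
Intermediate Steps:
(-127794 + 103938)/(-222163 - 203422) + 462356 = -23856/(-425585) + 462356 = -23856*(-1/425585) + 462356 = 23856/425585 + 462356 = 196771802116/425585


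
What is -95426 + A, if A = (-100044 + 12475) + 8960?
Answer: -174035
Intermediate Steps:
A = -78609 (A = -87569 + 8960 = -78609)
-95426 + A = -95426 - 78609 = -174035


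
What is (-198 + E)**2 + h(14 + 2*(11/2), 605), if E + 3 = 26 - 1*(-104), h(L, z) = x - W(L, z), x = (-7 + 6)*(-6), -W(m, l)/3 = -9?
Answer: 5020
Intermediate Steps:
W(m, l) = 27 (W(m, l) = -3*(-9) = 27)
x = 6 (x = -1*(-6) = 6)
h(L, z) = -21 (h(L, z) = 6 - 1*27 = 6 - 27 = -21)
E = 127 (E = -3 + (26 - 1*(-104)) = -3 + (26 + 104) = -3 + 130 = 127)
(-198 + E)**2 + h(14 + 2*(11/2), 605) = (-198 + 127)**2 - 21 = (-71)**2 - 21 = 5041 - 21 = 5020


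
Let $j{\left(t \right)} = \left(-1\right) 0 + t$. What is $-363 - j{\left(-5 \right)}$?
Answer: $-358$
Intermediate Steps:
$j{\left(t \right)} = t$ ($j{\left(t \right)} = 0 + t = t$)
$-363 - j{\left(-5 \right)} = -363 - -5 = -363 + 5 = -358$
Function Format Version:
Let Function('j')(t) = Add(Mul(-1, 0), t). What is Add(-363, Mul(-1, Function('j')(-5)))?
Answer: -358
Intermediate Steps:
Function('j')(t) = t (Function('j')(t) = Add(0, t) = t)
Add(-363, Mul(-1, Function('j')(-5))) = Add(-363, Mul(-1, -5)) = Add(-363, 5) = -358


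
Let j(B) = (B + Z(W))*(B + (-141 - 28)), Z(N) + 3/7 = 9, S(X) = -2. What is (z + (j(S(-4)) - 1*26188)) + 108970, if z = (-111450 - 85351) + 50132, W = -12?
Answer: -455075/7 ≈ -65011.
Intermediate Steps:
Z(N) = 60/7 (Z(N) = -3/7 + 9 = 60/7)
j(B) = (-169 + B)*(60/7 + B) (j(B) = (B + 60/7)*(B + (-141 - 28)) = (60/7 + B)*(B - 169) = (60/7 + B)*(-169 + B) = (-169 + B)*(60/7 + B))
z = -146669 (z = -196801 + 50132 = -146669)
(z + (j(S(-4)) - 1*26188)) + 108970 = (-146669 + ((-10140/7 + (-2)² - 1123/7*(-2)) - 1*26188)) + 108970 = (-146669 + ((-10140/7 + 4 + 2246/7) - 26188)) + 108970 = (-146669 + (-7866/7 - 26188)) + 108970 = (-146669 - 191182/7) + 108970 = -1217865/7 + 108970 = -455075/7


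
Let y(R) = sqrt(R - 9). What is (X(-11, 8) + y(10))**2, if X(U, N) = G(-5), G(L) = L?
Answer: 16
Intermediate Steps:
X(U, N) = -5
y(R) = sqrt(-9 + R)
(X(-11, 8) + y(10))**2 = (-5 + sqrt(-9 + 10))**2 = (-5 + sqrt(1))**2 = (-5 + 1)**2 = (-4)**2 = 16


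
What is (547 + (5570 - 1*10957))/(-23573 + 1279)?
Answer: 2420/11147 ≈ 0.21710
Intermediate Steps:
(547 + (5570 - 1*10957))/(-23573 + 1279) = (547 + (5570 - 10957))/(-22294) = (547 - 5387)*(-1/22294) = -4840*(-1/22294) = 2420/11147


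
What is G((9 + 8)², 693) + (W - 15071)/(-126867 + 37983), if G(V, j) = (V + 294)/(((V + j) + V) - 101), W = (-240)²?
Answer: 114469/5777460 ≈ 0.019813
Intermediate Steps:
W = 57600
G(V, j) = (294 + V)/(-101 + j + 2*V) (G(V, j) = (294 + V)/((j + 2*V) - 101) = (294 + V)/(-101 + j + 2*V))
G((9 + 8)², 693) + (W - 15071)/(-126867 + 37983) = (294 + (9 + 8)²)/(-101 + 693 + 2*(9 + 8)²) + (57600 - 15071)/(-126867 + 37983) = (294 + 17²)/(-101 + 693 + 2*17²) + 42529/(-88884) = (294 + 289)/(-101 + 693 + 2*289) + 42529*(-1/88884) = 583/(-101 + 693 + 578) - 42529/88884 = 583/1170 - 42529/88884 = 114469/5777460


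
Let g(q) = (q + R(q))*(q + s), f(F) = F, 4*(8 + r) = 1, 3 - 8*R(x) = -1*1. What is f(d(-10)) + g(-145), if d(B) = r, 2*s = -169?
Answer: 33155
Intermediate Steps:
R(x) = ½ (R(x) = 3/8 - (-1)/8 = 3/8 - ⅛*(-1) = 3/8 + ⅛ = ½)
s = -169/2 (s = (½)*(-169) = -169/2 ≈ -84.500)
r = -31/4 (r = -8 + (¼)*1 = -8 + ¼ = -31/4 ≈ -7.7500)
d(B) = -31/4
g(q) = (½ + q)*(-169/2 + q) (g(q) = (q + ½)*(q - 169/2) = (½ + q)*(-169/2 + q))
f(d(-10)) + g(-145) = -31/4 + (-169/4 + (-145)² - 84*(-145)) = -31/4 + (-169/4 + 21025 + 12180) = -31/4 + 132651/4 = 33155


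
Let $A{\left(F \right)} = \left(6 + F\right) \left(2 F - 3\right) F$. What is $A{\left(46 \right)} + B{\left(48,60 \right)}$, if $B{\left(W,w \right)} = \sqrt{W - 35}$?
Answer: $212888 + \sqrt{13} \approx 2.1289 \cdot 10^{5}$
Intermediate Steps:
$B{\left(W,w \right)} = \sqrt{-35 + W}$
$A{\left(F \right)} = F \left(-3 + 2 F\right) \left(6 + F\right)$ ($A{\left(F \right)} = \left(6 + F\right) \left(-3 + 2 F\right) F = \left(-3 + 2 F\right) \left(6 + F\right) F = F \left(-3 + 2 F\right) \left(6 + F\right)$)
$A{\left(46 \right)} + B{\left(48,60 \right)} = 46 \left(-18 + 2 \cdot 46^{2} + 9 \cdot 46\right) + \sqrt{-35 + 48} = 46 \left(-18 + 2 \cdot 2116 + 414\right) + \sqrt{13} = 46 \left(-18 + 4232 + 414\right) + \sqrt{13} = 46 \cdot 4628 + \sqrt{13} = 212888 + \sqrt{13}$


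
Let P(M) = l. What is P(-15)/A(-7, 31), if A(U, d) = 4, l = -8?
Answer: -2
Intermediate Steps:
P(M) = -8
P(-15)/A(-7, 31) = -8/4 = -8*¼ = -2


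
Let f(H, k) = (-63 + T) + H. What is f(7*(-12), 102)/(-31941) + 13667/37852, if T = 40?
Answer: 440587811/1209030732 ≈ 0.36441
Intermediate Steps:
f(H, k) = -23 + H (f(H, k) = (-63 + 40) + H = -23 + H)
f(7*(-12), 102)/(-31941) + 13667/37852 = (-23 + 7*(-12))/(-31941) + 13667/37852 = (-23 - 84)*(-1/31941) + 13667*(1/37852) = -107*(-1/31941) + 13667/37852 = 107/31941 + 13667/37852 = 440587811/1209030732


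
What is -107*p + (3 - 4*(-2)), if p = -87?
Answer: 9320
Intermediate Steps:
-107*p + (3 - 4*(-2)) = -107*(-87) + (3 - 4*(-2)) = 9309 + (3 + 8) = 9309 + 11 = 9320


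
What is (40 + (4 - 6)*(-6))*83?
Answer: 4316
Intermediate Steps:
(40 + (4 - 6)*(-6))*83 = (40 - 2*(-6))*83 = (40 + 12)*83 = 52*83 = 4316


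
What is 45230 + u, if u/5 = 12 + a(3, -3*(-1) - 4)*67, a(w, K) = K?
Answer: 44955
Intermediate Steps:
u = -275 (u = 5*(12 + (-3*(-1) - 4)*67) = 5*(12 + (3 - 4)*67) = 5*(12 - 1*67) = 5*(12 - 67) = 5*(-55) = -275)
45230 + u = 45230 - 275 = 44955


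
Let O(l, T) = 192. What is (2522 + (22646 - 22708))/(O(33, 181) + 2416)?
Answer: 615/652 ≈ 0.94325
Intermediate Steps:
(2522 + (22646 - 22708))/(O(33, 181) + 2416) = (2522 + (22646 - 22708))/(192 + 2416) = (2522 - 62)/2608 = 2460*(1/2608) = 615/652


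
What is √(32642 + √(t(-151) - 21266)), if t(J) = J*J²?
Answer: √(32642 + 3*I*√384913) ≈ 180.74 + 5.1488*I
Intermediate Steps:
t(J) = J³
√(32642 + √(t(-151) - 21266)) = √(32642 + √((-151)³ - 21266)) = √(32642 + √(-3442951 - 21266)) = √(32642 + √(-3464217)) = √(32642 + 3*I*√384913)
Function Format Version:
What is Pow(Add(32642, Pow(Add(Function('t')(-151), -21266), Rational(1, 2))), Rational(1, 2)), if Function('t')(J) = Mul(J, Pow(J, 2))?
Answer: Pow(Add(32642, Mul(3, I, Pow(384913, Rational(1, 2)))), Rational(1, 2)) ≈ Add(180.74, Mul(5.1488, I))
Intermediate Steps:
Function('t')(J) = Pow(J, 3)
Pow(Add(32642, Pow(Add(Function('t')(-151), -21266), Rational(1, 2))), Rational(1, 2)) = Pow(Add(32642, Pow(Add(Pow(-151, 3), -21266), Rational(1, 2))), Rational(1, 2)) = Pow(Add(32642, Pow(Add(-3442951, -21266), Rational(1, 2))), Rational(1, 2)) = Pow(Add(32642, Pow(-3464217, Rational(1, 2))), Rational(1, 2)) = Pow(Add(32642, Mul(3, I, Pow(384913, Rational(1, 2)))), Rational(1, 2))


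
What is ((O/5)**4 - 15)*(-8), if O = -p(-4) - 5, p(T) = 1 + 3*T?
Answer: 64632/625 ≈ 103.41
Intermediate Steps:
O = 6 (O = -(1 + 3*(-4)) - 5 = -(1 - 12) - 5 = -1*(-11) - 5 = 11 - 5 = 6)
((O/5)**4 - 15)*(-8) = ((6/5)**4 - 15)*(-8) = (1296/625 - 15)*(-8) = -8079/625*(-8) = 64632/625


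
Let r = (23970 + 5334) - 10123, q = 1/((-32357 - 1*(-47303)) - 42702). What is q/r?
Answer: -1/532387836 ≈ -1.8783e-9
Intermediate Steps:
q = -1/27756 (q = 1/((-32357 + 47303) - 42702) = 1/(14946 - 42702) = 1/(-27756) = -1/27756 ≈ -3.6028e-5)
r = 19181 (r = 29304 - 10123 = 19181)
q/r = -1/27756/19181 = -1/27756*1/19181 = -1/532387836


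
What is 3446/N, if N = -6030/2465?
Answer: -849439/603 ≈ -1408.7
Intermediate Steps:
N = -1206/493 (N = -6030*1/2465 = -1206/493 ≈ -2.4462)
3446/N = 3446/(-1206/493) = 3446*(-493/1206) = -849439/603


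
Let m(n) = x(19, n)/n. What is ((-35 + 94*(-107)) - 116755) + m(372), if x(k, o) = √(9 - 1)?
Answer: -126848 + √2/186 ≈ -1.2685e+5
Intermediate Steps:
x(k, o) = 2*√2 (x(k, o) = √8 = 2*√2)
m(n) = 2*√2/n (m(n) = (2*√2)/n = 2*√2/n)
((-35 + 94*(-107)) - 116755) + m(372) = ((-35 + 94*(-107)) - 116755) + 2*√2/372 = ((-35 - 10058) - 116755) + 2*√2*(1/372) = (-10093 - 116755) + √2/186 = -126848 + √2/186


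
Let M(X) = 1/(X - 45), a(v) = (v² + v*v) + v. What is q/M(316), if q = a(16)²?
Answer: 75550464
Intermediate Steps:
a(v) = v + 2*v² (a(v) = (v² + v²) + v = 2*v² + v = v + 2*v²)
M(X) = 1/(-45 + X)
q = 278784 (q = (16*(1 + 2*16))² = (16*(1 + 32))² = (16*33)² = 528² = 278784)
q/M(316) = 278784/(1/(-45 + 316)) = 278784/(1/271) = 278784*271 = 75550464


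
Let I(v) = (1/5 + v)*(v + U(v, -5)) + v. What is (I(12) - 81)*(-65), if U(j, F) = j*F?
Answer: 42549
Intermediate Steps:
U(j, F) = F*j
I(v) = v - 4*v*(⅕ + v) (I(v) = (1/5 + v)*(v - 5*v) + v = (⅕ + v)*(-4*v) + v = -4*v*(⅕ + v) + v = v - 4*v*(⅕ + v))
(I(12) - 81)*(-65) = ((⅕)*12*(1 - 20*12) - 81)*(-65) = ((⅕)*12*(1 - 240) - 81)*(-65) = ((⅕)*12*(-239) - 81)*(-65) = (-2868/5 - 81)*(-65) = -3273/5*(-65) = 42549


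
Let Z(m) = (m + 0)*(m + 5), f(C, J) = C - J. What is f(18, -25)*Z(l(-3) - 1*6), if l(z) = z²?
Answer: 1032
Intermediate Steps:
Z(m) = m*(5 + m)
f(18, -25)*Z(l(-3) - 1*6) = (18 - 1*(-25))*(((-3)² - 1*6)*(5 + ((-3)² - 1*6))) = (18 + 25)*((9 - 6)*(5 + (9 - 6))) = 43*(3*(5 + 3)) = 43*(3*8) = 43*24 = 1032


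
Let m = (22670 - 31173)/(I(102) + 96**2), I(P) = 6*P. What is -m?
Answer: 8503/9828 ≈ 0.86518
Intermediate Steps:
m = -8503/9828 (m = (22670 - 31173)/(6*102 + 96**2) = -8503/(612 + 9216) = -8503/9828 ≈ -0.86518)
-m = -1*(-8503/9828) = 8503/9828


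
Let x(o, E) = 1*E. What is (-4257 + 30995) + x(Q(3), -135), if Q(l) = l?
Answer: 26603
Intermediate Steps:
x(o, E) = E
(-4257 + 30995) + x(Q(3), -135) = (-4257 + 30995) - 135 = 26738 - 135 = 26603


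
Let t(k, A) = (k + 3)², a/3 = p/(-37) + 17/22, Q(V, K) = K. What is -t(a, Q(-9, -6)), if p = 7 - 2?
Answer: -15992001/662596 ≈ -24.135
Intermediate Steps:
p = 5
a = 1557/814 (a = 3*(5/(-37) + 17/22) = 3*(5*(-1/37) + 17*(1/22)) = 3*(-5/37 + 17/22) = 3*(519/814) = 1557/814 ≈ 1.9128)
t(k, A) = (3 + k)²
-t(a, Q(-9, -6)) = -(3 + 1557/814)² = -(3999/814)² = -1*15992001/662596 = -15992001/662596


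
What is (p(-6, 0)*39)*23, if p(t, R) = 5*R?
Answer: 0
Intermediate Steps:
(p(-6, 0)*39)*23 = ((5*0)*39)*23 = (0*39)*23 = 0*23 = 0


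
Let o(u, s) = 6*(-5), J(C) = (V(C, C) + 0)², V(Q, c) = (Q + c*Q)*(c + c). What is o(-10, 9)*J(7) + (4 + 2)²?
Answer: -18439644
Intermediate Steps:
V(Q, c) = 2*c*(Q + Q*c) (V(Q, c) = (Q + Q*c)*(2*c) = 2*c*(Q + Q*c))
J(C) = 4*C⁴*(1 + C)² (J(C) = (2*C*C*(1 + C) + 0)² = (2*C²*(1 + C) + 0)² = (2*C²*(1 + C))² = 4*C⁴*(1 + C)²)
o(u, s) = -30
o(-10, 9)*J(7) + (4 + 2)² = -120*7⁴*(1 + 7)² + (4 + 2)² = -120*2401*8² + 6² = -120*2401*64 + 36 = -30*614656 + 36 = -18439680 + 36 = -18439644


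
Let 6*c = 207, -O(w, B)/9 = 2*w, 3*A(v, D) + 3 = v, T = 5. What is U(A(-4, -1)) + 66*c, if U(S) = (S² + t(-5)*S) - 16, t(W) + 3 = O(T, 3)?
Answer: 22351/9 ≈ 2483.4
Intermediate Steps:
A(v, D) = -1 + v/3
O(w, B) = -18*w
t(W) = -93 (t(W) = -3 - 18*5 = -3 - 90 = -93)
c = 69/2 (c = (⅙)*207 = 69/2 ≈ 34.500)
U(S) = -16 + S² - 93*S (U(S) = (S² - 93*S) - 16 = -16 + S² - 93*S)
U(A(-4, -1)) + 66*c = (-16 + (-1 + (⅓)*(-4))² - 93*(-1 + (⅓)*(-4))) + 66*(69/2) = (-16 + (-1 - 4/3)² - 93*(-1 - 4/3)) + 2277 = (-16 + (-7/3)² - 93*(-7/3)) + 2277 = (-16 + 49/9 + 217) + 2277 = 1858/9 + 2277 = 22351/9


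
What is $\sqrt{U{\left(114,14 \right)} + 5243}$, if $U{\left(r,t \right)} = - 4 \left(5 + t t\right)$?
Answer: $\sqrt{4439} \approx 66.626$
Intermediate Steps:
$U{\left(r,t \right)} = -20 - 4 t^{2}$ ($U{\left(r,t \right)} = - 4 \left(5 + t^{2}\right) = -20 - 4 t^{2}$)
$\sqrt{U{\left(114,14 \right)} + 5243} = \sqrt{\left(-20 - 4 \cdot 14^{2}\right) + 5243} = \sqrt{\left(-20 - 784\right) + 5243} = \sqrt{-804 + 5243} = \sqrt{4439}$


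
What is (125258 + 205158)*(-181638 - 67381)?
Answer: -82279861904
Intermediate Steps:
(125258 + 205158)*(-181638 - 67381) = 330416*(-249019) = -82279861904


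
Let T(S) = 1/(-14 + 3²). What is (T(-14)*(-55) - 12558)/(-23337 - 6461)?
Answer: 12547/29798 ≈ 0.42107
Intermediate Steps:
T(S) = -⅕ (T(S) = 1/(-14 + 9) = 1/(-5) = -⅕)
(T(-14)*(-55) - 12558)/(-23337 - 6461) = (-⅕*(-55) - 12558)/(-23337 - 6461) = (11 - 12558)/(-29798) = -12547*(-1/29798) = 12547/29798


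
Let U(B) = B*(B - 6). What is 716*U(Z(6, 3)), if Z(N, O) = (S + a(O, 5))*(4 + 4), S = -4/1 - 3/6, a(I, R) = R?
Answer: -5728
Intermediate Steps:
S = -9/2 (S = -4*1 - 3*⅙ = -4 - ½ = -9/2 ≈ -4.5000)
Z(N, O) = 4 (Z(N, O) = (-9/2 + 5)*(4 + 4) = (½)*8 = 4)
U(B) = B*(-6 + B)
716*U(Z(6, 3)) = 716*(4*(-6 + 4)) = 716*(4*(-2)) = 716*(-8) = -5728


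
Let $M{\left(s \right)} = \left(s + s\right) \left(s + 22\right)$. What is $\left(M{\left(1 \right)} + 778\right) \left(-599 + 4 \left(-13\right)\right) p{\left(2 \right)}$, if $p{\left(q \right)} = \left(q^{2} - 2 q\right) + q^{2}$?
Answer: $-2145696$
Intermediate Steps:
$p{\left(q \right)} = - 2 q + 2 q^{2}$
$M{\left(s \right)} = 2 s \left(22 + s\right)$
$\left(M{\left(1 \right)} + 778\right) \left(-599 + 4 \left(-13\right)\right) p{\left(2 \right)} = \left(2 \cdot 1 \left(22 + 1\right) + 778\right) \left(-599 + 4 \left(-13\right)\right) 2 \cdot 2 \left(-1 + 2\right) = \left(2 \cdot 1 \cdot 23 + 778\right) \left(-599 - 52\right) 2 \cdot 2 \cdot 1 = \left(46 + 778\right) \left(-651\right) 4 = 824 \left(-651\right) 4 = \left(-536424\right) 4 = -2145696$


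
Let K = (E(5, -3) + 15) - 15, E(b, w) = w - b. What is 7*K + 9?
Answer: -47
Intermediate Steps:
K = -8 (K = ((-3 - 1*5) + 15) - 15 = ((-3 - 5) + 15) - 15 = (-8 + 15) - 15 = 7 - 15 = -8)
7*K + 9 = 7*(-8) + 9 = -56 + 9 = -47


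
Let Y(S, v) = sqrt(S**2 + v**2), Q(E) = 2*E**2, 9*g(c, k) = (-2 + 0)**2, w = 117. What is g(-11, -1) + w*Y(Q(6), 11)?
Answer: 4/9 + 117*sqrt(5305) ≈ 8522.2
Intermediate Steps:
g(c, k) = 4/9 (g(c, k) = (-2 + 0)**2/9 = (1/9)*(-2)**2 = (1/9)*4 = 4/9)
g(-11, -1) + w*Y(Q(6), 11) = 4/9 + 117*sqrt((2*6**2)**2 + 11**2) = 4/9 + 117*sqrt((2*36)**2 + 121) = 4/9 + 117*sqrt(72**2 + 121) = 4/9 + 117*sqrt(5184 + 121) = 4/9 + 117*sqrt(5305)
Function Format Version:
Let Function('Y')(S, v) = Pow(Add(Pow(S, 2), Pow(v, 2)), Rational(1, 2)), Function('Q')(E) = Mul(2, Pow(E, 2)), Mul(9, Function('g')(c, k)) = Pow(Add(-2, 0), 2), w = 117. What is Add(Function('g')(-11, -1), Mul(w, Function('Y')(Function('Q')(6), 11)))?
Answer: Add(Rational(4, 9), Mul(117, Pow(5305, Rational(1, 2)))) ≈ 8522.2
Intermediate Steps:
Function('g')(c, k) = Rational(4, 9) (Function('g')(c, k) = Mul(Rational(1, 9), Pow(Add(-2, 0), 2)) = Mul(Rational(1, 9), Pow(-2, 2)) = Mul(Rational(1, 9), 4) = Rational(4, 9))
Add(Function('g')(-11, -1), Mul(w, Function('Y')(Function('Q')(6), 11))) = Add(Rational(4, 9), Mul(117, Pow(Add(Pow(Mul(2, Pow(6, 2)), 2), Pow(11, 2)), Rational(1, 2)))) = Add(Rational(4, 9), Mul(117, Pow(Add(Pow(Mul(2, 36), 2), 121), Rational(1, 2)))) = Add(Rational(4, 9), Mul(117, Pow(Add(Pow(72, 2), 121), Rational(1, 2)))) = Add(Rational(4, 9), Mul(117, Pow(Add(5184, 121), Rational(1, 2)))) = Add(Rational(4, 9), Mul(117, Pow(5305, Rational(1, 2))))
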